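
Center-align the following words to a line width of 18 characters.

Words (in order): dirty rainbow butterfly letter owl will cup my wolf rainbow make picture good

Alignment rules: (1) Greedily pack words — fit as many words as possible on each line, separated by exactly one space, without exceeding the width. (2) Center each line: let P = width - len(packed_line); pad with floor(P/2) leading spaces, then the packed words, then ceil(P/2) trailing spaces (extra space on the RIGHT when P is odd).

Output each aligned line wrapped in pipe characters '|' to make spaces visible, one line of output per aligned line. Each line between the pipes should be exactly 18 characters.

Answer: |  dirty rainbow   |
| butterfly letter |
| owl will cup my  |
|wolf rainbow make |
|   picture good   |

Derivation:
Line 1: ['dirty', 'rainbow'] (min_width=13, slack=5)
Line 2: ['butterfly', 'letter'] (min_width=16, slack=2)
Line 3: ['owl', 'will', 'cup', 'my'] (min_width=15, slack=3)
Line 4: ['wolf', 'rainbow', 'make'] (min_width=17, slack=1)
Line 5: ['picture', 'good'] (min_width=12, slack=6)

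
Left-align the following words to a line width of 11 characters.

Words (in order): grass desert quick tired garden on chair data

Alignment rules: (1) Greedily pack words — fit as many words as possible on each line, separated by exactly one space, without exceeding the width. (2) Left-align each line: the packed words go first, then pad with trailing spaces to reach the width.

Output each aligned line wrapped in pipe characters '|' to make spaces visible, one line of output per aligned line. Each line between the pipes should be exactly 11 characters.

Answer: |grass      |
|desert     |
|quick tired|
|garden on  |
|chair data |

Derivation:
Line 1: ['grass'] (min_width=5, slack=6)
Line 2: ['desert'] (min_width=6, slack=5)
Line 3: ['quick', 'tired'] (min_width=11, slack=0)
Line 4: ['garden', 'on'] (min_width=9, slack=2)
Line 5: ['chair', 'data'] (min_width=10, slack=1)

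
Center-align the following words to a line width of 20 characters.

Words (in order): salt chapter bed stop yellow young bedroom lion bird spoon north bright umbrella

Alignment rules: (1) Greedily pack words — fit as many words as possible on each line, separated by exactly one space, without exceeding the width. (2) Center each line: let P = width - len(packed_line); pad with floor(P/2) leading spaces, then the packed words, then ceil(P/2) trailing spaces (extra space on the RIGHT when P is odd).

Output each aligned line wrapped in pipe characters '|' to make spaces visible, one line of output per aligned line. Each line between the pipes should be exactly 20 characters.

Answer: |  salt chapter bed  |
| stop yellow young  |
| bedroom lion bird  |
| spoon north bright |
|      umbrella      |

Derivation:
Line 1: ['salt', 'chapter', 'bed'] (min_width=16, slack=4)
Line 2: ['stop', 'yellow', 'young'] (min_width=17, slack=3)
Line 3: ['bedroom', 'lion', 'bird'] (min_width=17, slack=3)
Line 4: ['spoon', 'north', 'bright'] (min_width=18, slack=2)
Line 5: ['umbrella'] (min_width=8, slack=12)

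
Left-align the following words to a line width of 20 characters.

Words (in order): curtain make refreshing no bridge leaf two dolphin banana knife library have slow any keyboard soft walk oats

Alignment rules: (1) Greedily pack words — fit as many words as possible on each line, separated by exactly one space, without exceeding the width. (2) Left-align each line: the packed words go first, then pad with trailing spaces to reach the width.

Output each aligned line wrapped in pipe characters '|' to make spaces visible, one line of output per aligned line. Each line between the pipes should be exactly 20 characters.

Line 1: ['curtain', 'make'] (min_width=12, slack=8)
Line 2: ['refreshing', 'no', 'bridge'] (min_width=20, slack=0)
Line 3: ['leaf', 'two', 'dolphin'] (min_width=16, slack=4)
Line 4: ['banana', 'knife', 'library'] (min_width=20, slack=0)
Line 5: ['have', 'slow', 'any'] (min_width=13, slack=7)
Line 6: ['keyboard', 'soft', 'walk'] (min_width=18, slack=2)
Line 7: ['oats'] (min_width=4, slack=16)

Answer: |curtain make        |
|refreshing no bridge|
|leaf two dolphin    |
|banana knife library|
|have slow any       |
|keyboard soft walk  |
|oats                |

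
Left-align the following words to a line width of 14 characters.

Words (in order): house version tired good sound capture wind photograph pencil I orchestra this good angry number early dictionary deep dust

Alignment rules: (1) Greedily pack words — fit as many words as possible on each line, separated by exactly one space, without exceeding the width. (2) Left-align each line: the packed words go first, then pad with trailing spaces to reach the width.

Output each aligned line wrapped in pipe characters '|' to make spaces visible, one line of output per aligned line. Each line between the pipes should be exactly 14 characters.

Line 1: ['house', 'version'] (min_width=13, slack=1)
Line 2: ['tired', 'good'] (min_width=10, slack=4)
Line 3: ['sound', 'capture'] (min_width=13, slack=1)
Line 4: ['wind'] (min_width=4, slack=10)
Line 5: ['photograph'] (min_width=10, slack=4)
Line 6: ['pencil', 'I'] (min_width=8, slack=6)
Line 7: ['orchestra', 'this'] (min_width=14, slack=0)
Line 8: ['good', 'angry'] (min_width=10, slack=4)
Line 9: ['number', 'early'] (min_width=12, slack=2)
Line 10: ['dictionary'] (min_width=10, slack=4)
Line 11: ['deep', 'dust'] (min_width=9, slack=5)

Answer: |house version |
|tired good    |
|sound capture |
|wind          |
|photograph    |
|pencil I      |
|orchestra this|
|good angry    |
|number early  |
|dictionary    |
|deep dust     |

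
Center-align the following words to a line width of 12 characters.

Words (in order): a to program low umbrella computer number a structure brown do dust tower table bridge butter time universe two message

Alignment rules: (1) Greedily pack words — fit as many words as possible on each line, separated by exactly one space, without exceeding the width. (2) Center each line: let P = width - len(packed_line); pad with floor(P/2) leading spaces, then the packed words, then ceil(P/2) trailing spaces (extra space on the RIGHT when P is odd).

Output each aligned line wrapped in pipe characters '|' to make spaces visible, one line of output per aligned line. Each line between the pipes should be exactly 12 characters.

Line 1: ['a', 'to', 'program'] (min_width=12, slack=0)
Line 2: ['low', 'umbrella'] (min_width=12, slack=0)
Line 3: ['computer'] (min_width=8, slack=4)
Line 4: ['number', 'a'] (min_width=8, slack=4)
Line 5: ['structure'] (min_width=9, slack=3)
Line 6: ['brown', 'do'] (min_width=8, slack=4)
Line 7: ['dust', 'tower'] (min_width=10, slack=2)
Line 8: ['table', 'bridge'] (min_width=12, slack=0)
Line 9: ['butter', 'time'] (min_width=11, slack=1)
Line 10: ['universe', 'two'] (min_width=12, slack=0)
Line 11: ['message'] (min_width=7, slack=5)

Answer: |a to program|
|low umbrella|
|  computer  |
|  number a  |
| structure  |
|  brown do  |
| dust tower |
|table bridge|
|butter time |
|universe two|
|  message   |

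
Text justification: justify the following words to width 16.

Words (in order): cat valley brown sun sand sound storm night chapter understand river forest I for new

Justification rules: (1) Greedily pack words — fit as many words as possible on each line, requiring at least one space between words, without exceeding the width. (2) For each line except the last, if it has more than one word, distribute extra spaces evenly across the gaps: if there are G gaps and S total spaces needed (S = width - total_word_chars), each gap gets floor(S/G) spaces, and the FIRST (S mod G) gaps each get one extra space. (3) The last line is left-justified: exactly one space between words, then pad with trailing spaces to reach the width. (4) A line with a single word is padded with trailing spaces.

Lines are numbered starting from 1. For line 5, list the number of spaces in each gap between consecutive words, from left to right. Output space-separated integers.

Line 1: ['cat', 'valley', 'brown'] (min_width=16, slack=0)
Line 2: ['sun', 'sand', 'sound'] (min_width=14, slack=2)
Line 3: ['storm', 'night'] (min_width=11, slack=5)
Line 4: ['chapter'] (min_width=7, slack=9)
Line 5: ['understand', 'river'] (min_width=16, slack=0)
Line 6: ['forest', 'I', 'for', 'new'] (min_width=16, slack=0)

Answer: 1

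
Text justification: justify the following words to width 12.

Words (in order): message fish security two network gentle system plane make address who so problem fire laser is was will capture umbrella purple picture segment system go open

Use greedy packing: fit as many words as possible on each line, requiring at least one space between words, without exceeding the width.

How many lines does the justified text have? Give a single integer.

Answer: 16

Derivation:
Line 1: ['message', 'fish'] (min_width=12, slack=0)
Line 2: ['security', 'two'] (min_width=12, slack=0)
Line 3: ['network'] (min_width=7, slack=5)
Line 4: ['gentle'] (min_width=6, slack=6)
Line 5: ['system', 'plane'] (min_width=12, slack=0)
Line 6: ['make', 'address'] (min_width=12, slack=0)
Line 7: ['who', 'so'] (min_width=6, slack=6)
Line 8: ['problem', 'fire'] (min_width=12, slack=0)
Line 9: ['laser', 'is', 'was'] (min_width=12, slack=0)
Line 10: ['will', 'capture'] (min_width=12, slack=0)
Line 11: ['umbrella'] (min_width=8, slack=4)
Line 12: ['purple'] (min_width=6, slack=6)
Line 13: ['picture'] (min_width=7, slack=5)
Line 14: ['segment'] (min_width=7, slack=5)
Line 15: ['system', 'go'] (min_width=9, slack=3)
Line 16: ['open'] (min_width=4, slack=8)
Total lines: 16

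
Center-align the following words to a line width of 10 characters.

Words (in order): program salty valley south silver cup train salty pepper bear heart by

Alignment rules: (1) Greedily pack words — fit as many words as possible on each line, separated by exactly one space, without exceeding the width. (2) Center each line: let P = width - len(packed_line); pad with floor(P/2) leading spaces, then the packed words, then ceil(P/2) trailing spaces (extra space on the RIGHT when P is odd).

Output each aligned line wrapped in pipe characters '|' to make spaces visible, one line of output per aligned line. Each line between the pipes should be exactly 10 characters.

Answer: | program  |
|  salty   |
|  valley  |
|  south   |
|silver cup|
|  train   |
|  salty   |
|  pepper  |
|bear heart|
|    by    |

Derivation:
Line 1: ['program'] (min_width=7, slack=3)
Line 2: ['salty'] (min_width=5, slack=5)
Line 3: ['valley'] (min_width=6, slack=4)
Line 4: ['south'] (min_width=5, slack=5)
Line 5: ['silver', 'cup'] (min_width=10, slack=0)
Line 6: ['train'] (min_width=5, slack=5)
Line 7: ['salty'] (min_width=5, slack=5)
Line 8: ['pepper'] (min_width=6, slack=4)
Line 9: ['bear', 'heart'] (min_width=10, slack=0)
Line 10: ['by'] (min_width=2, slack=8)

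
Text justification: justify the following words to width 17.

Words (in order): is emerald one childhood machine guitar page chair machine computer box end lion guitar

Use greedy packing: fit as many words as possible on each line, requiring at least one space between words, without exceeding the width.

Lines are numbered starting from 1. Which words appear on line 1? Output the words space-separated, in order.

Line 1: ['is', 'emerald', 'one'] (min_width=14, slack=3)
Line 2: ['childhood', 'machine'] (min_width=17, slack=0)
Line 3: ['guitar', 'page', 'chair'] (min_width=17, slack=0)
Line 4: ['machine', 'computer'] (min_width=16, slack=1)
Line 5: ['box', 'end', 'lion'] (min_width=12, slack=5)
Line 6: ['guitar'] (min_width=6, slack=11)

Answer: is emerald one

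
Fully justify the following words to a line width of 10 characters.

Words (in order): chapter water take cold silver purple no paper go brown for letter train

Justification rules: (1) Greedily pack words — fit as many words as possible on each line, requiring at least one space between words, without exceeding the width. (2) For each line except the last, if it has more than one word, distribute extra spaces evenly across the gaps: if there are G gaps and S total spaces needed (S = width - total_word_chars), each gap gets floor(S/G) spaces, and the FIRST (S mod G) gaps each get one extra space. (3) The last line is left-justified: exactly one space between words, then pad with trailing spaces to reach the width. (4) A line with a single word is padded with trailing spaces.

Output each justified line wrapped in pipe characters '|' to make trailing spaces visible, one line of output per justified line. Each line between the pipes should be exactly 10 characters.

Answer: |chapter   |
|water take|
|cold      |
|silver    |
|purple  no|
|paper   go|
|brown  for|
|letter    |
|train     |

Derivation:
Line 1: ['chapter'] (min_width=7, slack=3)
Line 2: ['water', 'take'] (min_width=10, slack=0)
Line 3: ['cold'] (min_width=4, slack=6)
Line 4: ['silver'] (min_width=6, slack=4)
Line 5: ['purple', 'no'] (min_width=9, slack=1)
Line 6: ['paper', 'go'] (min_width=8, slack=2)
Line 7: ['brown', 'for'] (min_width=9, slack=1)
Line 8: ['letter'] (min_width=6, slack=4)
Line 9: ['train'] (min_width=5, slack=5)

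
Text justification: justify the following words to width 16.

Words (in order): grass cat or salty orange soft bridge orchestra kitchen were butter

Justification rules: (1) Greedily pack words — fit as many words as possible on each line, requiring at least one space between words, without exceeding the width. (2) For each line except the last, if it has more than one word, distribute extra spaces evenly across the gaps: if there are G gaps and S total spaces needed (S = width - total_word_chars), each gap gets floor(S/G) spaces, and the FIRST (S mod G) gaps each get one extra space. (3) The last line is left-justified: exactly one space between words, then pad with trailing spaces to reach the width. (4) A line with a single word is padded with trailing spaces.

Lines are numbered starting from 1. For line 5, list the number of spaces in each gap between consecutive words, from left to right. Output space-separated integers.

Answer: 5

Derivation:
Line 1: ['grass', 'cat', 'or'] (min_width=12, slack=4)
Line 2: ['salty', 'orange'] (min_width=12, slack=4)
Line 3: ['soft', 'bridge'] (min_width=11, slack=5)
Line 4: ['orchestra'] (min_width=9, slack=7)
Line 5: ['kitchen', 'were'] (min_width=12, slack=4)
Line 6: ['butter'] (min_width=6, slack=10)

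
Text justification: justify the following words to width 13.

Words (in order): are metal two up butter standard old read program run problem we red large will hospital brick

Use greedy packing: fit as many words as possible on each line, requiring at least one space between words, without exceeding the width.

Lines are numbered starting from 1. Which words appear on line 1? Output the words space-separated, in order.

Answer: are metal two

Derivation:
Line 1: ['are', 'metal', 'two'] (min_width=13, slack=0)
Line 2: ['up', 'butter'] (min_width=9, slack=4)
Line 3: ['standard', 'old'] (min_width=12, slack=1)
Line 4: ['read', 'program'] (min_width=12, slack=1)
Line 5: ['run', 'problem'] (min_width=11, slack=2)
Line 6: ['we', 'red', 'large'] (min_width=12, slack=1)
Line 7: ['will', 'hospital'] (min_width=13, slack=0)
Line 8: ['brick'] (min_width=5, slack=8)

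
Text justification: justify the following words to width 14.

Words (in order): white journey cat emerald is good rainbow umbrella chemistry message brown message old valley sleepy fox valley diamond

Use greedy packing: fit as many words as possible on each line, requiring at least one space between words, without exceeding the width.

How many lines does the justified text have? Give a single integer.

Answer: 10

Derivation:
Line 1: ['white', 'journey'] (min_width=13, slack=1)
Line 2: ['cat', 'emerald', 'is'] (min_width=14, slack=0)
Line 3: ['good', 'rainbow'] (min_width=12, slack=2)
Line 4: ['umbrella'] (min_width=8, slack=6)
Line 5: ['chemistry'] (min_width=9, slack=5)
Line 6: ['message', 'brown'] (min_width=13, slack=1)
Line 7: ['message', 'old'] (min_width=11, slack=3)
Line 8: ['valley', 'sleepy'] (min_width=13, slack=1)
Line 9: ['fox', 'valley'] (min_width=10, slack=4)
Line 10: ['diamond'] (min_width=7, slack=7)
Total lines: 10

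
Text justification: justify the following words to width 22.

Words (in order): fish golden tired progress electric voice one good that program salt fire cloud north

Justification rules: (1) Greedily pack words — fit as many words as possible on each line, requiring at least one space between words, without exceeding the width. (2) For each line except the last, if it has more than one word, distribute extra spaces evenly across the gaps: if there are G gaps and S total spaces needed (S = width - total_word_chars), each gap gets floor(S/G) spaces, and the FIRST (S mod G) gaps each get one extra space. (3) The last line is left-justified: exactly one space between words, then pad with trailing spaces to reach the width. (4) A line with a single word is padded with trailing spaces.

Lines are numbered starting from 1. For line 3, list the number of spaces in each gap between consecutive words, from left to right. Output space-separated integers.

Answer: 2 2 2

Derivation:
Line 1: ['fish', 'golden', 'tired'] (min_width=17, slack=5)
Line 2: ['progress', 'electric'] (min_width=17, slack=5)
Line 3: ['voice', 'one', 'good', 'that'] (min_width=19, slack=3)
Line 4: ['program', 'salt', 'fire'] (min_width=17, slack=5)
Line 5: ['cloud', 'north'] (min_width=11, slack=11)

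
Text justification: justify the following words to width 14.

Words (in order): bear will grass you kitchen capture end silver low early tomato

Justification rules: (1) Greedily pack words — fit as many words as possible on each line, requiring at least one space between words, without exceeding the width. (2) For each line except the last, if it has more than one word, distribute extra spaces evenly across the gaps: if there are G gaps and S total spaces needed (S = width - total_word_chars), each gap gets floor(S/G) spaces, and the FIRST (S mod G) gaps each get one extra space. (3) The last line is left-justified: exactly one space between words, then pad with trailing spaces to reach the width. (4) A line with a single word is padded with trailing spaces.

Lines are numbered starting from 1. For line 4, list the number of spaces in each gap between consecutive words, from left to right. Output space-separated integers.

Line 1: ['bear', 'will'] (min_width=9, slack=5)
Line 2: ['grass', 'you'] (min_width=9, slack=5)
Line 3: ['kitchen'] (min_width=7, slack=7)
Line 4: ['capture', 'end'] (min_width=11, slack=3)
Line 5: ['silver', 'low'] (min_width=10, slack=4)
Line 6: ['early', 'tomato'] (min_width=12, slack=2)

Answer: 4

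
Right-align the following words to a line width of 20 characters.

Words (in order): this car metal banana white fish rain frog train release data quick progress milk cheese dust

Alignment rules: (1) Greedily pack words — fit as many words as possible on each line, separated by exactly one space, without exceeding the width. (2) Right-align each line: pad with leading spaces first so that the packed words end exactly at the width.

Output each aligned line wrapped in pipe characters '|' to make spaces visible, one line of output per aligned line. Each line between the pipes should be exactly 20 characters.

Line 1: ['this', 'car', 'metal'] (min_width=14, slack=6)
Line 2: ['banana', 'white', 'fish'] (min_width=17, slack=3)
Line 3: ['rain', 'frog', 'train'] (min_width=15, slack=5)
Line 4: ['release', 'data', 'quick'] (min_width=18, slack=2)
Line 5: ['progress', 'milk', 'cheese'] (min_width=20, slack=0)
Line 6: ['dust'] (min_width=4, slack=16)

Answer: |      this car metal|
|   banana white fish|
|     rain frog train|
|  release data quick|
|progress milk cheese|
|                dust|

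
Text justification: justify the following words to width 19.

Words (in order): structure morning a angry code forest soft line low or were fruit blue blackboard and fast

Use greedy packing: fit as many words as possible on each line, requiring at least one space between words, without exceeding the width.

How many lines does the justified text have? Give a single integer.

Answer: 5

Derivation:
Line 1: ['structure', 'morning', 'a'] (min_width=19, slack=0)
Line 2: ['angry', 'code', 'forest'] (min_width=17, slack=2)
Line 3: ['soft', 'line', 'low', 'or'] (min_width=16, slack=3)
Line 4: ['were', 'fruit', 'blue'] (min_width=15, slack=4)
Line 5: ['blackboard', 'and', 'fast'] (min_width=19, slack=0)
Total lines: 5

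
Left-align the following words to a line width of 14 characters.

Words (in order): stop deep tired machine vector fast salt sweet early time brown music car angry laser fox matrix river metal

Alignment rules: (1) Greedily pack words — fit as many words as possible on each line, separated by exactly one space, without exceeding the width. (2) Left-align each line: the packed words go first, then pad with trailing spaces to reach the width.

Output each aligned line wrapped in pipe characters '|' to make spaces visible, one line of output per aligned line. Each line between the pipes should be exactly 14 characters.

Answer: |stop deep     |
|tired machine |
|vector fast   |
|salt sweet    |
|early time    |
|brown music   |
|car angry     |
|laser fox     |
|matrix river  |
|metal         |

Derivation:
Line 1: ['stop', 'deep'] (min_width=9, slack=5)
Line 2: ['tired', 'machine'] (min_width=13, slack=1)
Line 3: ['vector', 'fast'] (min_width=11, slack=3)
Line 4: ['salt', 'sweet'] (min_width=10, slack=4)
Line 5: ['early', 'time'] (min_width=10, slack=4)
Line 6: ['brown', 'music'] (min_width=11, slack=3)
Line 7: ['car', 'angry'] (min_width=9, slack=5)
Line 8: ['laser', 'fox'] (min_width=9, slack=5)
Line 9: ['matrix', 'river'] (min_width=12, slack=2)
Line 10: ['metal'] (min_width=5, slack=9)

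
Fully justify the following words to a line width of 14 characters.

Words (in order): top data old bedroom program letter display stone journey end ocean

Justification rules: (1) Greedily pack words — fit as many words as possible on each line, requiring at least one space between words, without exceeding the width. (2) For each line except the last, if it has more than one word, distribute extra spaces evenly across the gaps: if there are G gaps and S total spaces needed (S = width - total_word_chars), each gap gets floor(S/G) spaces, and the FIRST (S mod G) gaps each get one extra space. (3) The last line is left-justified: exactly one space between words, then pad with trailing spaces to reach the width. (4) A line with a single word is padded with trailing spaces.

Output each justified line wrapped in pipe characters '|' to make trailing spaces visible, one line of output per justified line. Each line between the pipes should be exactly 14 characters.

Line 1: ['top', 'data', 'old'] (min_width=12, slack=2)
Line 2: ['bedroom'] (min_width=7, slack=7)
Line 3: ['program', 'letter'] (min_width=14, slack=0)
Line 4: ['display', 'stone'] (min_width=13, slack=1)
Line 5: ['journey', 'end'] (min_width=11, slack=3)
Line 6: ['ocean'] (min_width=5, slack=9)

Answer: |top  data  old|
|bedroom       |
|program letter|
|display  stone|
|journey    end|
|ocean         |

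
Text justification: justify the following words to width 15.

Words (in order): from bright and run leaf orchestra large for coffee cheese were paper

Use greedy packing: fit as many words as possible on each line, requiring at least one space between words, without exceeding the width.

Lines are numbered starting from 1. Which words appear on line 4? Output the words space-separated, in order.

Line 1: ['from', 'bright', 'and'] (min_width=15, slack=0)
Line 2: ['run', 'leaf'] (min_width=8, slack=7)
Line 3: ['orchestra', 'large'] (min_width=15, slack=0)
Line 4: ['for', 'coffee'] (min_width=10, slack=5)
Line 5: ['cheese', 'were'] (min_width=11, slack=4)
Line 6: ['paper'] (min_width=5, slack=10)

Answer: for coffee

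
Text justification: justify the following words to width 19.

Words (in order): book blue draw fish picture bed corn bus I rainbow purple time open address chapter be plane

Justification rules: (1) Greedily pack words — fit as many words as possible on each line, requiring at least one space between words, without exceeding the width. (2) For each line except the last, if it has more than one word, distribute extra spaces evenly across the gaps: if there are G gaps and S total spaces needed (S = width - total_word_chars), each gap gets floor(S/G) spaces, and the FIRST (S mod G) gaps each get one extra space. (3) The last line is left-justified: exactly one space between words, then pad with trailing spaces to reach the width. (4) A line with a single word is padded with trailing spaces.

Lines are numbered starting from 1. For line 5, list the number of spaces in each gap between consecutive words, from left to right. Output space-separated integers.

Answer: 2 1

Derivation:
Line 1: ['book', 'blue', 'draw', 'fish'] (min_width=19, slack=0)
Line 2: ['picture', 'bed', 'corn'] (min_width=16, slack=3)
Line 3: ['bus', 'I', 'rainbow'] (min_width=13, slack=6)
Line 4: ['purple', 'time', 'open'] (min_width=16, slack=3)
Line 5: ['address', 'chapter', 'be'] (min_width=18, slack=1)
Line 6: ['plane'] (min_width=5, slack=14)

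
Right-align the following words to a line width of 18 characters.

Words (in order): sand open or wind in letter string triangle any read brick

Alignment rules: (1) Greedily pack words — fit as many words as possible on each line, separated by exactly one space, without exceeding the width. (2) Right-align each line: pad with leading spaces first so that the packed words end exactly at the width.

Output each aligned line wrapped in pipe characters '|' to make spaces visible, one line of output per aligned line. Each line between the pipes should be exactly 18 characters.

Line 1: ['sand', 'open', 'or', 'wind'] (min_width=17, slack=1)
Line 2: ['in', 'letter', 'string'] (min_width=16, slack=2)
Line 3: ['triangle', 'any', 'read'] (min_width=17, slack=1)
Line 4: ['brick'] (min_width=5, slack=13)

Answer: | sand open or wind|
|  in letter string|
| triangle any read|
|             brick|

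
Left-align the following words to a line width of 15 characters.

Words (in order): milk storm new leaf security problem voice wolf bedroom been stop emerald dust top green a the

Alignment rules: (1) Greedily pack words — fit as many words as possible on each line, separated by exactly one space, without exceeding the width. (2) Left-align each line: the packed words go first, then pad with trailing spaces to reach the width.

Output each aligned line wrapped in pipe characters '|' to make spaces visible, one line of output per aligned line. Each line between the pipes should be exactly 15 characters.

Line 1: ['milk', 'storm', 'new'] (min_width=14, slack=1)
Line 2: ['leaf', 'security'] (min_width=13, slack=2)
Line 3: ['problem', 'voice'] (min_width=13, slack=2)
Line 4: ['wolf', 'bedroom'] (min_width=12, slack=3)
Line 5: ['been', 'stop'] (min_width=9, slack=6)
Line 6: ['emerald', 'dust'] (min_width=12, slack=3)
Line 7: ['top', 'green', 'a', 'the'] (min_width=15, slack=0)

Answer: |milk storm new |
|leaf security  |
|problem voice  |
|wolf bedroom   |
|been stop      |
|emerald dust   |
|top green a the|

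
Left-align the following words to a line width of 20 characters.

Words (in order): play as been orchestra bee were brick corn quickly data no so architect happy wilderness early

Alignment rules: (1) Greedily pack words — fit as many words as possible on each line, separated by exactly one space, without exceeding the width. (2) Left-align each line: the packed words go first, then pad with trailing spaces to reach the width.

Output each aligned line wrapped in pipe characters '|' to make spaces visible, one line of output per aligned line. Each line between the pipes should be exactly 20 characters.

Answer: |play as been        |
|orchestra bee were  |
|brick corn quickly  |
|data no so architect|
|happy wilderness    |
|early               |

Derivation:
Line 1: ['play', 'as', 'been'] (min_width=12, slack=8)
Line 2: ['orchestra', 'bee', 'were'] (min_width=18, slack=2)
Line 3: ['brick', 'corn', 'quickly'] (min_width=18, slack=2)
Line 4: ['data', 'no', 'so', 'architect'] (min_width=20, slack=0)
Line 5: ['happy', 'wilderness'] (min_width=16, slack=4)
Line 6: ['early'] (min_width=5, slack=15)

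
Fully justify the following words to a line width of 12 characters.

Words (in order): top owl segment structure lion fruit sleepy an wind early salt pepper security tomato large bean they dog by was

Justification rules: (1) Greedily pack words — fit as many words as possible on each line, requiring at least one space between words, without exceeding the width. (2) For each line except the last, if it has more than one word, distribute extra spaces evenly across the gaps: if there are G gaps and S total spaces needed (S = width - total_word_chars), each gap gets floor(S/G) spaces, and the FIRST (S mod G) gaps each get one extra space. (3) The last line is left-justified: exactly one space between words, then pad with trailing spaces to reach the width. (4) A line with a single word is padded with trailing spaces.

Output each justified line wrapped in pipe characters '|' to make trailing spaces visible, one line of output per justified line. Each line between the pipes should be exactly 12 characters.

Line 1: ['top', 'owl'] (min_width=7, slack=5)
Line 2: ['segment'] (min_width=7, slack=5)
Line 3: ['structure'] (min_width=9, slack=3)
Line 4: ['lion', 'fruit'] (min_width=10, slack=2)
Line 5: ['sleepy', 'an'] (min_width=9, slack=3)
Line 6: ['wind', 'early'] (min_width=10, slack=2)
Line 7: ['salt', 'pepper'] (min_width=11, slack=1)
Line 8: ['security'] (min_width=8, slack=4)
Line 9: ['tomato', 'large'] (min_width=12, slack=0)
Line 10: ['bean', 'they'] (min_width=9, slack=3)
Line 11: ['dog', 'by', 'was'] (min_width=10, slack=2)

Answer: |top      owl|
|segment     |
|structure   |
|lion   fruit|
|sleepy    an|
|wind   early|
|salt  pepper|
|security    |
|tomato large|
|bean    they|
|dog by was  |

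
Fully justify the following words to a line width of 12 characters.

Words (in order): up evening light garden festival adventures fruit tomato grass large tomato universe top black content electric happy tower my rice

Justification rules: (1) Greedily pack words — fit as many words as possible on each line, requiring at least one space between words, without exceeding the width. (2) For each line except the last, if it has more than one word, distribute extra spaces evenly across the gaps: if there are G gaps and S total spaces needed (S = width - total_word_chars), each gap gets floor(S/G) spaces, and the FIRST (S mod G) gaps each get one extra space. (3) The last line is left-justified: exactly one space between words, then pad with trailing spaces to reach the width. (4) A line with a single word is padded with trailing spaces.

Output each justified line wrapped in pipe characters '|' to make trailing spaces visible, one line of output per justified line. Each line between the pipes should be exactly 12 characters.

Line 1: ['up', 'evening'] (min_width=10, slack=2)
Line 2: ['light', 'garden'] (min_width=12, slack=0)
Line 3: ['festival'] (min_width=8, slack=4)
Line 4: ['adventures'] (min_width=10, slack=2)
Line 5: ['fruit', 'tomato'] (min_width=12, slack=0)
Line 6: ['grass', 'large'] (min_width=11, slack=1)
Line 7: ['tomato'] (min_width=6, slack=6)
Line 8: ['universe', 'top'] (min_width=12, slack=0)
Line 9: ['black'] (min_width=5, slack=7)
Line 10: ['content'] (min_width=7, slack=5)
Line 11: ['electric'] (min_width=8, slack=4)
Line 12: ['happy', 'tower'] (min_width=11, slack=1)
Line 13: ['my', 'rice'] (min_width=7, slack=5)

Answer: |up   evening|
|light garden|
|festival    |
|adventures  |
|fruit tomato|
|grass  large|
|tomato      |
|universe top|
|black       |
|content     |
|electric    |
|happy  tower|
|my rice     |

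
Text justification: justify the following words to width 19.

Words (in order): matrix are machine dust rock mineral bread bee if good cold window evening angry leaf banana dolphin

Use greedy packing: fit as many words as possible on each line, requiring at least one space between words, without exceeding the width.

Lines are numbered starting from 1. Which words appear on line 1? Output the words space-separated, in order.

Line 1: ['matrix', 'are', 'machine'] (min_width=18, slack=1)
Line 2: ['dust', 'rock', 'mineral'] (min_width=17, slack=2)
Line 3: ['bread', 'bee', 'if', 'good'] (min_width=17, slack=2)
Line 4: ['cold', 'window', 'evening'] (min_width=19, slack=0)
Line 5: ['angry', 'leaf', 'banana'] (min_width=17, slack=2)
Line 6: ['dolphin'] (min_width=7, slack=12)

Answer: matrix are machine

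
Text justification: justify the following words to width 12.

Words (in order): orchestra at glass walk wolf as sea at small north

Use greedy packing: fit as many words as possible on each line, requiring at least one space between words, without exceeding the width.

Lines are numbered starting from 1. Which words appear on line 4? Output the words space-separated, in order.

Line 1: ['orchestra', 'at'] (min_width=12, slack=0)
Line 2: ['glass', 'walk'] (min_width=10, slack=2)
Line 3: ['wolf', 'as', 'sea'] (min_width=11, slack=1)
Line 4: ['at', 'small'] (min_width=8, slack=4)
Line 5: ['north'] (min_width=5, slack=7)

Answer: at small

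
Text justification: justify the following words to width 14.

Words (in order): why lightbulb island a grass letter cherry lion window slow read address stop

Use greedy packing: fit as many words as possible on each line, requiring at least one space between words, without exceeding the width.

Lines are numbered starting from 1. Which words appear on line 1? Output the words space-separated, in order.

Answer: why lightbulb

Derivation:
Line 1: ['why', 'lightbulb'] (min_width=13, slack=1)
Line 2: ['island', 'a', 'grass'] (min_width=14, slack=0)
Line 3: ['letter', 'cherry'] (min_width=13, slack=1)
Line 4: ['lion', 'window'] (min_width=11, slack=3)
Line 5: ['slow', 'read'] (min_width=9, slack=5)
Line 6: ['address', 'stop'] (min_width=12, slack=2)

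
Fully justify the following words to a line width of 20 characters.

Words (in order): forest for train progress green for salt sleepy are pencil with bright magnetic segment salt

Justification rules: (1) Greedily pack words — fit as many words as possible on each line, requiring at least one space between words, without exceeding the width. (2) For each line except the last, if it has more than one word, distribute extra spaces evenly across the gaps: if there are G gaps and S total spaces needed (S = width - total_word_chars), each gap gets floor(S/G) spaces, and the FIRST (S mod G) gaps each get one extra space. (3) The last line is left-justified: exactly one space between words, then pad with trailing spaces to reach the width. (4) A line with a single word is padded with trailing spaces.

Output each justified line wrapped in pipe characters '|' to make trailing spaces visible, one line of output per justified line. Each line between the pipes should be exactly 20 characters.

Answer: |forest   for   train|
|progress  green  for|
|salt    sleepy   are|
|pencil  with  bright|
|magnetic     segment|
|salt                |

Derivation:
Line 1: ['forest', 'for', 'train'] (min_width=16, slack=4)
Line 2: ['progress', 'green', 'for'] (min_width=18, slack=2)
Line 3: ['salt', 'sleepy', 'are'] (min_width=15, slack=5)
Line 4: ['pencil', 'with', 'bright'] (min_width=18, slack=2)
Line 5: ['magnetic', 'segment'] (min_width=16, slack=4)
Line 6: ['salt'] (min_width=4, slack=16)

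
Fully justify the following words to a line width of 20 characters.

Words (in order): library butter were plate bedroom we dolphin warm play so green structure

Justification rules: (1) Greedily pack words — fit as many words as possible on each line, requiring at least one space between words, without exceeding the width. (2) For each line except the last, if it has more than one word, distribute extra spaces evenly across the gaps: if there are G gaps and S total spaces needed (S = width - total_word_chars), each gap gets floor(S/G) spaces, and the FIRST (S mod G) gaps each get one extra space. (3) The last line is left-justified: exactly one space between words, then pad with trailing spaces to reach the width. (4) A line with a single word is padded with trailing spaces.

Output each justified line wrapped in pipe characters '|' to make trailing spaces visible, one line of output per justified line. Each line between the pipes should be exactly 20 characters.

Line 1: ['library', 'butter', 'were'] (min_width=19, slack=1)
Line 2: ['plate', 'bedroom', 'we'] (min_width=16, slack=4)
Line 3: ['dolphin', 'warm', 'play', 'so'] (min_width=20, slack=0)
Line 4: ['green', 'structure'] (min_width=15, slack=5)

Answer: |library  butter were|
|plate   bedroom   we|
|dolphin warm play so|
|green structure     |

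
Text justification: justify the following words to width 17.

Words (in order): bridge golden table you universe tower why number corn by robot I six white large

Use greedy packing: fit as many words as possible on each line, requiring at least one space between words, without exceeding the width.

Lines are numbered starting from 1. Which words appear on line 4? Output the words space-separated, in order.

Answer: why number corn

Derivation:
Line 1: ['bridge', 'golden'] (min_width=13, slack=4)
Line 2: ['table', 'you'] (min_width=9, slack=8)
Line 3: ['universe', 'tower'] (min_width=14, slack=3)
Line 4: ['why', 'number', 'corn'] (min_width=15, slack=2)
Line 5: ['by', 'robot', 'I', 'six'] (min_width=14, slack=3)
Line 6: ['white', 'large'] (min_width=11, slack=6)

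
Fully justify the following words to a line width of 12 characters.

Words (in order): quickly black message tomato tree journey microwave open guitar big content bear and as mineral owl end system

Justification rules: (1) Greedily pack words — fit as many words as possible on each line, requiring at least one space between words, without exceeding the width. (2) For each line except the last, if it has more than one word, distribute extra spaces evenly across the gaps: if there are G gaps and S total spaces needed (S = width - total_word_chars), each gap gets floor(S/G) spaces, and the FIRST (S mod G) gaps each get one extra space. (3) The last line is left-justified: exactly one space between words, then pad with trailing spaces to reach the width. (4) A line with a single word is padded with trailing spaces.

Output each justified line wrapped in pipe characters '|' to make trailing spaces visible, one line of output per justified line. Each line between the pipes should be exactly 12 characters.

Answer: |quickly     |
|black       |
|message     |
|tomato  tree|
|journey     |
|microwave   |
|open  guitar|
|big  content|
|bear  and as|
|mineral  owl|
|end system  |

Derivation:
Line 1: ['quickly'] (min_width=7, slack=5)
Line 2: ['black'] (min_width=5, slack=7)
Line 3: ['message'] (min_width=7, slack=5)
Line 4: ['tomato', 'tree'] (min_width=11, slack=1)
Line 5: ['journey'] (min_width=7, slack=5)
Line 6: ['microwave'] (min_width=9, slack=3)
Line 7: ['open', 'guitar'] (min_width=11, slack=1)
Line 8: ['big', 'content'] (min_width=11, slack=1)
Line 9: ['bear', 'and', 'as'] (min_width=11, slack=1)
Line 10: ['mineral', 'owl'] (min_width=11, slack=1)
Line 11: ['end', 'system'] (min_width=10, slack=2)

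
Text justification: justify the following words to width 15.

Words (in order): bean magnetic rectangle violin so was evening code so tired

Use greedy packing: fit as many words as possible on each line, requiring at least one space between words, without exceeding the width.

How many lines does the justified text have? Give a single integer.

Line 1: ['bean', 'magnetic'] (min_width=13, slack=2)
Line 2: ['rectangle'] (min_width=9, slack=6)
Line 3: ['violin', 'so', 'was'] (min_width=13, slack=2)
Line 4: ['evening', 'code', 'so'] (min_width=15, slack=0)
Line 5: ['tired'] (min_width=5, slack=10)
Total lines: 5

Answer: 5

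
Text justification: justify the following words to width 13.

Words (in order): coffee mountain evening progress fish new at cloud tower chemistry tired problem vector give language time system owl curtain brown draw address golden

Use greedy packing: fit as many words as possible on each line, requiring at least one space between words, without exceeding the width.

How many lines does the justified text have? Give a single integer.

Answer: 14

Derivation:
Line 1: ['coffee'] (min_width=6, slack=7)
Line 2: ['mountain'] (min_width=8, slack=5)
Line 3: ['evening'] (min_width=7, slack=6)
Line 4: ['progress', 'fish'] (min_width=13, slack=0)
Line 5: ['new', 'at', 'cloud'] (min_width=12, slack=1)
Line 6: ['tower'] (min_width=5, slack=8)
Line 7: ['chemistry'] (min_width=9, slack=4)
Line 8: ['tired', 'problem'] (min_width=13, slack=0)
Line 9: ['vector', 'give'] (min_width=11, slack=2)
Line 10: ['language', 'time'] (min_width=13, slack=0)
Line 11: ['system', 'owl'] (min_width=10, slack=3)
Line 12: ['curtain', 'brown'] (min_width=13, slack=0)
Line 13: ['draw', 'address'] (min_width=12, slack=1)
Line 14: ['golden'] (min_width=6, slack=7)
Total lines: 14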